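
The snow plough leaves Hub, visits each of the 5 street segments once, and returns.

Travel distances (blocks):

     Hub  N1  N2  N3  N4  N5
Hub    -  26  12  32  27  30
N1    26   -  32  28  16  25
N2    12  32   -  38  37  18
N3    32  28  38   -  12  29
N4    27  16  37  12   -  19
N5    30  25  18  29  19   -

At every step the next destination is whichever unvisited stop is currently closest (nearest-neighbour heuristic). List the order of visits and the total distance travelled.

From Hub: distances to unvisited — N2=12, N1=26, N4=27, N5=30, N3=32. Nearest is N2 (12).
From N2: distances to unvisited — N5=18, N1=32, N4=37, N3=38. Nearest is N5 (18).
From N5: distances to unvisited — N4=19, N1=25, N3=29. Nearest is N4 (19).
From N4: distances to unvisited — N3=12, N1=16. Nearest is N3 (12).
From N3: distances to unvisited — N1=28. Nearest is N1 (28).
Return N1→Hub: 26.
Total = 12 + 18 + 19 + 12 + 28 + 26 = 115.

Total distance 115 blocks via the nearest-neighbour route Hub → N2 → N5 → N4 → N3 → N1 → Hub.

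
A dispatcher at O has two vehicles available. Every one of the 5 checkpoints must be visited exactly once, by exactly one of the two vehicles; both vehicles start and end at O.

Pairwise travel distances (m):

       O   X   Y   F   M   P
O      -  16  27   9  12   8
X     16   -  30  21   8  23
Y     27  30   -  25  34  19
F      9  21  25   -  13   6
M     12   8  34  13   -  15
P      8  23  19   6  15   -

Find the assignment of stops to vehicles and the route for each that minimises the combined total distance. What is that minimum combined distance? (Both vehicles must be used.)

There are 2^4 − 1 = 15 ways to divide the 5 stops into two non-empty groups. For each, the best each vehicle can do is its own shortest tour through its group:
  {X} + {Y, F, M, P}: 32 + 77 = 109
  {Y} + {X, F, M, P}: 54 + 51 = 105
  {X, Y} + {F, M, P}: 73 + 39 = 112
  {F} + {X, Y, M, P}: 18 + 77 = 95
  {X, F} + {Y, M, P}: 46 + 73 = 119
  {Y, F} + {X, M, P}: 61 + 47 = 108
  … (15 splits in total)
Best: vehicle 1 O → F → O = 18; vehicle 2 O → M → X → Y → P → O = 77; combined 95.

Minimum combined distance: 95 m.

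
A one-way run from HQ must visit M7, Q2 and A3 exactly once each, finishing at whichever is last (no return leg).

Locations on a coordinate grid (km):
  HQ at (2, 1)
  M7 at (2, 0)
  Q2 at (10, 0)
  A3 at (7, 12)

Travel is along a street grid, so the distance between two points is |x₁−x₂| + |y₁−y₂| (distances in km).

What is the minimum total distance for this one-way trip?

Shortest open route: 24 km.

There are 3! = 6 possible orderings.
HQ - M7 - Q2 - A3: 1+8+15 = 24
HQ - M7 - A3 - Q2: 1+17+15 = 33
HQ - Q2 - M7 - A3: 9+8+17 = 34
HQ - Q2 - A3 - M7: 9+15+17 = 41
HQ - A3 - M7 - Q2: 16+17+8 = 41
HQ - A3 - Q2 - M7: 16+15+8 = 39
The minimum is 24.
One shortest path: HQ → M7 → Q2 → A3.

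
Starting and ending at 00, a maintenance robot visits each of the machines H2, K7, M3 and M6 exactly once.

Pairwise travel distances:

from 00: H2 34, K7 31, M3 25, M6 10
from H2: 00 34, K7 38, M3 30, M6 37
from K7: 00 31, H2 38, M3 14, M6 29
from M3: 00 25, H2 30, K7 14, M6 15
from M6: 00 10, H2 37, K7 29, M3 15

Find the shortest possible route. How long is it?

111 — the shortest possible round trip.

00 - H2 - K7 - M3 - M6 - 00: 34+38+14+15+10 = 111
00 - H2 - K7 - M6 - M3 - 00: 34+38+29+15+25 = 141
00 - H2 - M3 - K7 - M6 - 00: 34+30+14+29+10 = 117
00 - H2 - M3 - M6 - K7 - 00: 34+30+15+29+31 = 139
00 - H2 - M6 - K7 - M3 - 00: 34+37+29+14+25 = 139
00 - H2 - M6 - M3 - K7 - 00: 34+37+15+14+31 = 131
00 - K7 - H2 - M3 - M6 - 00: 31+38+30+15+10 = 124
00 - K7 - H2 - M6 - M3 - 00: 31+38+37+15+25 = 146
00 - K7 - M3 - H2 - M6 - 00: 31+14+30+37+10 = 122
00 - K7 - M6 - H2 - M3 - 00: 31+29+37+30+25 = 152
00 - M3 - H2 - K7 - M6 - 00: 25+30+38+29+10 = 132
00 - M3 - K7 - H2 - M6 - 00: 25+14+38+37+10 = 124
The minimum is 111.
One optimal route: 00 → H2 → K7 → M3 → M6 → 00 (or its reverse).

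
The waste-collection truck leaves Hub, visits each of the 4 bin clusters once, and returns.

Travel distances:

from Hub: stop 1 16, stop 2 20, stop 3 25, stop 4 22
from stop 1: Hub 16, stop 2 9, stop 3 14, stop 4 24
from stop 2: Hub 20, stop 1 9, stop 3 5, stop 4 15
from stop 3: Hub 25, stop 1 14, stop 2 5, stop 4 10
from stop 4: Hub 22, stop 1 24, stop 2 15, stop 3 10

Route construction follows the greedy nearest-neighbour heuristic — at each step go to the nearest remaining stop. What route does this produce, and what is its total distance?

Hub → [stop 1:16 / stop 2:20 / stop 4:22 / stop 3:25] → stop 1 (16)
stop 1 → [stop 2:9 / stop 3:14 / stop 4:24] → stop 2 (9)
stop 2 → [stop 3:5 / stop 4:15] → stop 3 (5)
stop 3 → [stop 4:10] → stop 4 (10)
Return stop 4→Hub: 22.
Total = 16 + 9 + 5 + 10 + 22 = 62.

Total distance 62 via the nearest-neighbour route Hub → stop 1 → stop 2 → stop 3 → stop 4 → Hub.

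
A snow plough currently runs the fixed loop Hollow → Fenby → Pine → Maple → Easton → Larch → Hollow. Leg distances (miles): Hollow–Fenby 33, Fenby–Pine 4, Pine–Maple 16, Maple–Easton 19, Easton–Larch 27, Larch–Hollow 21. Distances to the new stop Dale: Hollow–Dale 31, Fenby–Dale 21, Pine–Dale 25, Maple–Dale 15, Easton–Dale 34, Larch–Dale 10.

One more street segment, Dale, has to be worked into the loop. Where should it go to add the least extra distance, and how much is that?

Insertion cost between consecutive stops i–j is d(i,Dale) + d(Dale,j) − d(i,j):
  between Hollow and Fenby: 31 + 21 − 33 = 19
  between Fenby and Pine: 21 + 25 − 4 = 42
  between Pine and Maple: 25 + 15 − 16 = 24
  between Maple and Easton: 15 + 34 − 19 = 30
  between Easton and Larch: 34 + 10 − 27 = 17
  between Larch and Hollow: 10 + 31 − 21 = 20
Cheapest insertion is between Easton and Larch, adding 17.
New total = 120 + 17 = 137.

+17 miles — insert Dale between Easton and Larch.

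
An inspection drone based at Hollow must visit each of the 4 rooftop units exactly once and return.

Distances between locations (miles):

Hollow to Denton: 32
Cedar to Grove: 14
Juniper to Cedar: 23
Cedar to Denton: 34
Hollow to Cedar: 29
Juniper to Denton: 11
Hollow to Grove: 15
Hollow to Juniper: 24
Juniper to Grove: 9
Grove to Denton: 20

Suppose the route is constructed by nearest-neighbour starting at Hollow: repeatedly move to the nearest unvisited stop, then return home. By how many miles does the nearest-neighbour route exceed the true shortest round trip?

From Hollow: Grove=15, Juniper=24, Cedar=29, Denton=32 → choose Grove (15).
From Grove: Juniper=9, Cedar=14, Denton=20 → choose Juniper (9).
From Juniper: Denton=11, Cedar=23 → choose Denton (11).
From Denton: Cedar=34 → choose Cedar (34).
NN route Hollow → Grove → Juniper → Denton → Cedar → Hollow costs 98.
Optimal: Hollow → Cedar → Grove → Juniper → Denton → Hollow costs 95 (by enumerating all 12 distinct tours).
Excess = 98 − 95 = 3.

Excess over optimum: 3 miles.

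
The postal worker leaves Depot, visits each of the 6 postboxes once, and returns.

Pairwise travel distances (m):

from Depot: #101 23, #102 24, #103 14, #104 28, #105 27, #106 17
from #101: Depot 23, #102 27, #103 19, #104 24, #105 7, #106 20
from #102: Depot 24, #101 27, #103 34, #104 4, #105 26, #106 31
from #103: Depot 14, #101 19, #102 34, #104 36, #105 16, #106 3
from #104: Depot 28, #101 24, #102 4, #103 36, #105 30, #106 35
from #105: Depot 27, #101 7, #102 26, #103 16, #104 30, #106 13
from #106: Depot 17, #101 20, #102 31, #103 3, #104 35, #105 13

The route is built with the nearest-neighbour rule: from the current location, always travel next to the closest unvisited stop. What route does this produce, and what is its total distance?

Depot → [#103:14 / #106:17 / #101:23 / #102:24 / #105:27 / #104:28] → #103 (14)
#103 → [#106:3 / #105:16 / #101:19 / #102:34 / #104:36] → #106 (3)
#106 → [#105:13 / #101:20 / #102:31 / #104:35] → #105 (13)
#105 → [#101:7 / #102:26 / #104:30] → #101 (7)
#101 → [#104:24 / #102:27] → #104 (24)
#104 → [#102:4] → #102 (4)
Return #102→Depot: 24.
Total = 14 + 3 + 13 + 7 + 24 + 4 + 24 = 89.

89 m along Depot → #103 → #106 → #105 → #101 → #104 → #102 → Depot.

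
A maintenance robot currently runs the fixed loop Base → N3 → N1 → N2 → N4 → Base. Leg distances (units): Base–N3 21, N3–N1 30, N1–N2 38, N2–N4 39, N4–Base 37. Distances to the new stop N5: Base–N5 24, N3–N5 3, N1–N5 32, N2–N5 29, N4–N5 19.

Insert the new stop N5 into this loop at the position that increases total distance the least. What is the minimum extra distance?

Minimum extra distance: 5, inserting N5 between N3 and N1.

Insertion cost between consecutive stops i–j is d(i,N5) + d(N5,j) − d(i,j):
  between Base and N3: 24 + 3 − 21 = 6
  between N3 and N1: 3 + 32 − 30 = 5
  between N1 and N2: 32 + 29 − 38 = 23
  between N2 and N4: 29 + 19 − 39 = 9
  between N4 and Base: 19 + 24 − 37 = 6
Cheapest insertion is between N3 and N1, adding 5.
New total = 165 + 5 = 170.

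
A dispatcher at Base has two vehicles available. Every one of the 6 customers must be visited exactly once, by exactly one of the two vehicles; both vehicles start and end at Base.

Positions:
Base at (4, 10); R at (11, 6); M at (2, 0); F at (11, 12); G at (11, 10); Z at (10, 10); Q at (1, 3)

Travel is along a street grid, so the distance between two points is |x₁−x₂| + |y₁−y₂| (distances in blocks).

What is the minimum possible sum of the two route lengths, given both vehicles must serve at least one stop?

Check every non-empty split of the stops between the two vehicles; for each half take its own optimal tour:
  {R} + {M, F, G, Z, Q}: 22 + 44 = 66
  {M} + {R, F, G, Z, Q}: 24 + 38 = 62
  {R, M} + {F, G, Z, Q}: 38 + 38 = 76
  {F} + {R, M, G, Z, Q}: 18 + 40 = 58
  {R, F} + {M, G, Z, Q}: 26 + 40 = 66
  {M, F} + {R, G, Z, Q}: 42 + 34 = 76
  … (31 splits in total)
  {R, F, G, Z} + {M, Q}: 26 + 26 = 52  ← best
Best: vehicle 1 Base → R → F → G → Z → Base = 26; vehicle 2 Base → M → Q → Base = 26; combined 52.

Minimum combined distance: 52 blocks.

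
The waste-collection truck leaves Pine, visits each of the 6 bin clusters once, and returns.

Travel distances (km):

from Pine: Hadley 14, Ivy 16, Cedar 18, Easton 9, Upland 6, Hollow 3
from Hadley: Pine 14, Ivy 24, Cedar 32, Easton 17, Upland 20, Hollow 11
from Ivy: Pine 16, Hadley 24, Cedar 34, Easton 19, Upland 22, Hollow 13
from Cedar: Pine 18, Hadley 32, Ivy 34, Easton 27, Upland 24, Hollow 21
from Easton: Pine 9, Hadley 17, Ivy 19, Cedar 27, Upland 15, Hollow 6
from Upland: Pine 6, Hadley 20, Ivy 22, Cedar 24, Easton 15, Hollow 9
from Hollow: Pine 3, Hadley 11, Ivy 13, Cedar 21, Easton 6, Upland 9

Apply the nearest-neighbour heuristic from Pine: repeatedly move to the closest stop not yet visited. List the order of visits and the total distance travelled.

Pine → [Hollow:3 / Upland:6 / Easton:9 / Hadley:14 / Ivy:16 / Cedar:18] → Hollow (3)
Hollow → [Easton:6 / Upland:9 / Hadley:11 / Ivy:13 / Cedar:21] → Easton (6)
Easton → [Upland:15 / Hadley:17 / Ivy:19 / Cedar:27] → Upland (15)
Upland → [Hadley:20 / Ivy:22 / Cedar:24] → Hadley (20)
Hadley → [Ivy:24 / Cedar:32] → Ivy (24)
Ivy → [Cedar:34] → Cedar (34)
Return Cedar→Pine: 18.
Total = 3 + 6 + 15 + 20 + 24 + 34 + 18 = 120.

120 km along Pine → Hollow → Easton → Upland → Hadley → Ivy → Cedar → Pine.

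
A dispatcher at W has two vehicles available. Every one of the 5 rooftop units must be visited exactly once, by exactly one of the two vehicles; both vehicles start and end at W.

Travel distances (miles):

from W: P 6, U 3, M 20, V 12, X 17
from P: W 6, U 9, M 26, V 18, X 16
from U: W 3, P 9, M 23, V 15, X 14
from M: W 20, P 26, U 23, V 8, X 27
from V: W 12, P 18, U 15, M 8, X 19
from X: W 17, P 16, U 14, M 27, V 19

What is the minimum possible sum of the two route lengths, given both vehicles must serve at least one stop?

Try each way of splitting the stops between the two vehicles (each non-empty) and, for each split, find the best tour for each vehicle:
  {P} + {U, M, V, X}: 12 + 64 = 76
  {U} + {P, M, V, X}: 6 + 69 = 75
  {P, U} + {M, V, X}: 18 + 64 = 82
  {M} + {P, U, V, X}: 40 + 59 = 99
  {P, M} + {U, V, X}: 52 + 48 = 100
  {U, M} + {P, V, X}: 46 + 53 = 99
  … (15 splits in total)
Best: vehicle 1 W → U → W = 6; vehicle 2 W → P → X → M → V → W = 69; combined 75.

Minimum combined distance: 75 miles.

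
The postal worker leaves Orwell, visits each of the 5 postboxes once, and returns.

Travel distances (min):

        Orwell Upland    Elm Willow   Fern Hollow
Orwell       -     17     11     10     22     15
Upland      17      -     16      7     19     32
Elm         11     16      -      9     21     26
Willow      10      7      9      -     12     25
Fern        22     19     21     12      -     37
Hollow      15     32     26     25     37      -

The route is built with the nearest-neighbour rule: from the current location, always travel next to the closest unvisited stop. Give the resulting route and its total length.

Orwell → [Willow:10 / Elm:11 / Hollow:15 / Upland:17 / Fern:22] → Willow (10)
Willow → [Upland:7 / Elm:9 / Fern:12 / Hollow:25] → Upland (7)
Upland → [Elm:16 / Fern:19 / Hollow:32] → Elm (16)
Elm → [Fern:21 / Hollow:26] → Fern (21)
Fern → [Hollow:37] → Hollow (37)
Return Hollow→Orwell: 15.
Total = 10 + 7 + 16 + 21 + 37 + 15 = 106.

Total distance 106 min via the nearest-neighbour route Orwell → Willow → Upland → Elm → Fern → Hollow → Orwell.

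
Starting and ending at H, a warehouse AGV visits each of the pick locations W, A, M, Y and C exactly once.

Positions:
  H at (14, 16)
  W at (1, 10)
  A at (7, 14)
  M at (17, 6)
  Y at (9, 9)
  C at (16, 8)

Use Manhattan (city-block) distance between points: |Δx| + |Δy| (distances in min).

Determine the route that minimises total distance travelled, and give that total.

52 min — the shortest possible round trip.

There are 60 distinct closed tours to check (reversals are equivalent).
H-W-A-M-Y-C-H: 19+10+18+11+8+10 = 76
H-W-A-M-C-Y-H: 19+10+18+3+8+12 = 70
H-W-A-Y-M-C-H: 19+10+7+11+3+10 = 60
H-W-A-Y-C-M-H: 19+10+7+8+3+13 = 60
H-W-A-C-M-Y-H: 19+10+15+3+11+12 = 70
H-W-A-C-Y-M-H: 19+10+15+8+11+13 = 76
H-W-M-A-Y-C-H: 19+20+18+7+8+10 = 82
H-W-M-A-C-Y-H: 19+20+18+15+8+12 = 92
H-W-M-Y-A-C-H: 19+20+11+7+15+10 = 82
H-W-M-Y-C-A-H: 19+20+11+8+15+9 = 82
H-W-M-C-A-Y-H: 19+20+3+15+7+12 = 76
H-W-M-C-Y-A-H: 19+20+3+8+7+9 = 66
H-W-Y-A-M-C-H: 19+9+7+18+3+10 = 66
H-W-Y-A-C-M-H: 19+9+7+15+3+13 = 66
… (46 more)
H-A-W-Y-M-C-H: 9+10+9+11+3+10 = 52  ← best
The minimum is 52.
One optimal route: H → A → W → Y → M → C → H (or its reverse).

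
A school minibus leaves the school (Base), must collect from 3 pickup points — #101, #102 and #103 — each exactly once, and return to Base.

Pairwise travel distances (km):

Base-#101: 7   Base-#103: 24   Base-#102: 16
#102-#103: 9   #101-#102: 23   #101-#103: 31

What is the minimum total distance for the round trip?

Shortest round trip = 63 km.

With 3 stops there are 3!/2 = 3 distinct round trips (a route and its reverse cost the same).
Base-#101-#102-#103-Base: 7+23+9+24 = 63
Base-#101-#103-#102-Base: 7+31+9+16 = 63
Base-#102-#101-#103-Base: 16+23+31+24 = 94
The minimum is 63.
One optimal route: Base → #101 → #102 → #103 → Base (or its reverse).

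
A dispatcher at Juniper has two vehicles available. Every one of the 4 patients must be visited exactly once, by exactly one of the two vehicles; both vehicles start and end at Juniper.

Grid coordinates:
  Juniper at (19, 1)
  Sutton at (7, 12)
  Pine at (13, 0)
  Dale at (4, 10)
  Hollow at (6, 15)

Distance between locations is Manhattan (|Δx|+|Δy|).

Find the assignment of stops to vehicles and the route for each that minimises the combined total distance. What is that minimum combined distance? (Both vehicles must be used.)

Minimum combined distance: 72.

There are 2^3 − 1 = 7 ways to divide the 4 stops into two non-empty groups. For each, the best each vehicle can do is its own shortest tour through its group:
  {Sutton} + {Pine, Dale, Hollow}: 46 + 60 = 106
  {Pine} + {Sutton, Dale, Hollow}: 14 + 58 = 72
  {Sutton, Pine} + {Dale, Hollow}: 48 + 58 = 106
  {Dale} + {Sutton, Pine, Hollow}: 48 + 56 = 104
  {Sutton, Dale} + {Pine, Hollow}: 52 + 56 = 108
  {Pine, Dale} + {Sutton, Hollow}: 50 + 54 = 104
  … (7 splits in total)
Best: vehicle 1 Juniper → Pine → Juniper = 14; vehicle 2 Juniper → Sutton → Hollow → Dale → Juniper = 58; combined 72.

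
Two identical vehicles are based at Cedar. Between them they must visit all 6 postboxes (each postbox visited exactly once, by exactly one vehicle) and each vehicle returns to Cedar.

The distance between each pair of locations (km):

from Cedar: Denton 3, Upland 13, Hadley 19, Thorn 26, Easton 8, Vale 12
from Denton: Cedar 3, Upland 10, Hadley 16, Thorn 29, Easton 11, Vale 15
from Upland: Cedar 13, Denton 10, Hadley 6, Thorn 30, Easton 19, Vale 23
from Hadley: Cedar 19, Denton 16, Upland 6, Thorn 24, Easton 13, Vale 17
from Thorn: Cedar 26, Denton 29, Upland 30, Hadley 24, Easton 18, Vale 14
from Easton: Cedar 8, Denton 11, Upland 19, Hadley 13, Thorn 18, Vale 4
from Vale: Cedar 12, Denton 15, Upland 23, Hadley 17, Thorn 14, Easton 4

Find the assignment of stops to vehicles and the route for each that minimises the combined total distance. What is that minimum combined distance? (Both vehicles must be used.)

75 km — the smallest possible combined total.

Check every non-empty split of the stops between the two vehicles; for each half take its own optimal tour:
  {Denton} + {Upland, Hadley, Thorn, Easton, Vale}: 6 + 69 = 75
  {Upland} + {Denton, Hadley, Thorn, Easton, Vale}: 26 + 69 = 95
  {Denton, Upland} + {Hadley, Thorn, Easton, Vale}: 26 + 69 = 95
  {Hadley} + {Denton, Upland, Thorn, Easton, Vale}: 38 + 69 = 107
  {Denton, Hadley} + {Upland, Thorn, Easton, Vale}: 38 + 69 = 107
  {Upland, Hadley} + {Denton, Thorn, Easton, Vale}: 38 + 58 = 96
  … (31 splits in total)
Best: vehicle 1 Cedar → Denton → Cedar = 6; vehicle 2 Cedar → Upland → Hadley → Thorn → Vale → Easton → Cedar = 69; combined 75.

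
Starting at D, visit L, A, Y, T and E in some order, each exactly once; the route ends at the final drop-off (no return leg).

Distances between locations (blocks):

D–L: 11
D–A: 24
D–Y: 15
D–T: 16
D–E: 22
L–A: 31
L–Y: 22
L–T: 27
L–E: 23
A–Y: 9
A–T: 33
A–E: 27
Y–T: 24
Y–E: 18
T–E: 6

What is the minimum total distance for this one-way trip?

Shortest open route: 71 blocks.

There are 5! = 120 possible orderings.
D → L → A → Y → T → E: 11+31+9+24+6 = 81
D → L → A → Y → E → T: 11+31+9+18+6 = 75
D → L → A → T → Y → E: 11+31+33+24+18 = 117
D → L → A → T → E → Y: 11+31+33+6+18 = 99
D → L → A → E → Y → T: 11+31+27+18+24 = 111
D → L → A → E → T → Y: 11+31+27+6+24 = 99
D → L → Y → A → T → E: 11+22+9+33+6 = 81
D → L → Y → A → E → T: 11+22+9+27+6 = 75
D → L → Y → T → A → E: 11+22+24+33+27 = 117
D → L → Y → T → E → A: 11+22+24+6+27 = 90
D → L → Y → E → A → T: 11+22+18+27+33 = 111
D → L → Y → E → T → A: 11+22+18+6+33 = 90
D → L → T → A → Y → E: 11+27+33+9+18 = 98
D → L → T → A → E → Y: 11+27+33+27+18 = 116
… (106 more)
D → L → T → E → Y → A: 11+27+6+18+9 = 71  ← best
The minimum is 71.
One shortest path: D → L → T → E → Y → A.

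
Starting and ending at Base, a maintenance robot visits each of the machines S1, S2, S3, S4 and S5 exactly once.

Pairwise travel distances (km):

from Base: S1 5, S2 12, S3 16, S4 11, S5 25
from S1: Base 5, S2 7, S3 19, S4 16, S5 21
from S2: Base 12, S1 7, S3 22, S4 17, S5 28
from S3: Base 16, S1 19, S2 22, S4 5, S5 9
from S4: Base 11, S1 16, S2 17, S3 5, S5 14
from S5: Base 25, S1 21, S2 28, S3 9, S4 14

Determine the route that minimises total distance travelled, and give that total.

Base→S1→S2→S3→S4→S5→Base: 5+7+22+5+14+25 = 78
Base→S1→S2→S3→S5→S4→Base: 5+7+22+9+14+11 = 68
Base→S1→S2→S4→S3→S5→Base: 5+7+17+5+9+25 = 68
Base→S1→S2→S4→S5→S3→Base: 5+7+17+14+9+16 = 68
Base→S1→S2→S5→S3→S4→Base: 5+7+28+9+5+11 = 65
Base→S1→S2→S5→S4→S3→Base: 5+7+28+14+5+16 = 75
Base→S1→S3→S2→S4→S5→Base: 5+19+22+17+14+25 = 102
Base→S1→S3→S2→S5→S4→Base: 5+19+22+28+14+11 = 99
Base→S1→S3→S4→S2→S5→Base: 5+19+5+17+28+25 = 99
Base→S1→S3→S4→S5→S2→Base: 5+19+5+14+28+12 = 83
Base→S1→S3→S5→S2→S4→Base: 5+19+9+28+17+11 = 89
Base→S1→S3→S5→S4→S2→Base: 5+19+9+14+17+12 = 76
Base→S1→S4→S2→S3→S5→Base: 5+16+17+22+9+25 = 94
Base→S1→S4→S2→S5→S3→Base: 5+16+17+28+9+16 = 91
… (46 more)
The minimum is 65.
One optimal route: Base → S1 → S2 → S5 → S3 → S4 → Base (or its reverse).

Minimum total distance: 65 km.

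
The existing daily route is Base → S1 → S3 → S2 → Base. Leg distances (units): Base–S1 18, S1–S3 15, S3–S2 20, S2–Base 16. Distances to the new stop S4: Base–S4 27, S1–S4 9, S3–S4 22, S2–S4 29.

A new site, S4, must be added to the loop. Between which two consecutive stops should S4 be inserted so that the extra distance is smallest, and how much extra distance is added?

Insertion cost between consecutive stops i–j is d(i,S4) + d(S4,j) − d(i,j):
  between Base and S1: 27 + 9 − 18 = 18
  between S1 and S3: 9 + 22 − 15 = 16
  between S3 and S2: 22 + 29 − 20 = 31
  between S2 and Base: 29 + 27 − 16 = 40
Cheapest insertion is between S1 and S3, adding 16.
New total = 69 + 16 = 85.

Minimum extra distance: 16, inserting S4 between S1 and S3.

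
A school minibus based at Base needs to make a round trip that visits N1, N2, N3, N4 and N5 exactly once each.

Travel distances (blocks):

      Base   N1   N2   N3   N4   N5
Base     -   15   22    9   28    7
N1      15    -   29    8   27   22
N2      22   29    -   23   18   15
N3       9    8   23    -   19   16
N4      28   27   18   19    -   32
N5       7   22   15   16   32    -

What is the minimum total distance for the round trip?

Base-N1-N2-N3-N4-N5-Base: 15+29+23+19+32+7 = 125
Base-N1-N2-N3-N5-N4-Base: 15+29+23+16+32+28 = 143
Base-N1-N2-N4-N3-N5-Base: 15+29+18+19+16+7 = 104
Base-N1-N2-N4-N5-N3-Base: 15+29+18+32+16+9 = 119
Base-N1-N2-N5-N3-N4-Base: 15+29+15+16+19+28 = 122
Base-N1-N2-N5-N4-N3-Base: 15+29+15+32+19+9 = 119
Base-N1-N3-N2-N4-N5-Base: 15+8+23+18+32+7 = 103
Base-N1-N3-N2-N5-N4-Base: 15+8+23+15+32+28 = 121
Base-N1-N3-N4-N2-N5-Base: 15+8+19+18+15+7 = 82
Base-N1-N3-N4-N5-N2-Base: 15+8+19+32+15+22 = 111
Base-N1-N3-N5-N2-N4-Base: 15+8+16+15+18+28 = 100
Base-N1-N3-N5-N4-N2-Base: 15+8+16+32+18+22 = 111
Base-N1-N4-N2-N3-N5-Base: 15+27+18+23+16+7 = 106
Base-N1-N4-N2-N5-N3-Base: 15+27+18+15+16+9 = 100
… (46 more)
The minimum is 82.
One optimal route: Base → N1 → N3 → N4 → N2 → N5 → Base (or its reverse).

82 blocks — the shortest possible round trip.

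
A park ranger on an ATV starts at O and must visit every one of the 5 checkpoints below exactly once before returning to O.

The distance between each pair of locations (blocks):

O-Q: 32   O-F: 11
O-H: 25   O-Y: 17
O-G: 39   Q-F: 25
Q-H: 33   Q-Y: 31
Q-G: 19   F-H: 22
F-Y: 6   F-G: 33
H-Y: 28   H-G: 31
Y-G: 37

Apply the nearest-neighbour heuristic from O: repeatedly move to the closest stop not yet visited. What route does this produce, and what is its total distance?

127 blocks along O → F → Y → H → G → Q → O.

At O the remaining stops are F 11, Y 17, H 25, Q 32, G 39; go to F.
At F the remaining stops are Y 6, H 22, Q 25, G 33; go to Y.
At Y the remaining stops are H 28, Q 31, G 37; go to H.
At H the remaining stops are G 31, Q 33; go to G.
At G the remaining stops are Q 19; go to Q.
Return Q→O: 32.
Total = 11 + 6 + 28 + 31 + 19 + 32 = 127.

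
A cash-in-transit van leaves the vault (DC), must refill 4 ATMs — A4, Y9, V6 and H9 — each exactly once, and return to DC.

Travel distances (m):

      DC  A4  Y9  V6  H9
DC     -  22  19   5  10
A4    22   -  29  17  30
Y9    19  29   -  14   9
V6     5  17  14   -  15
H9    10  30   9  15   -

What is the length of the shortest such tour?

There are 12 distinct closed tours to check (reversals are equivalent).
DC - A4 - Y9 - V6 - H9 - DC: 22+29+14+15+10 = 90
DC - A4 - Y9 - H9 - V6 - DC: 22+29+9+15+5 = 80
DC - A4 - V6 - Y9 - H9 - DC: 22+17+14+9+10 = 72
DC - A4 - V6 - H9 - Y9 - DC: 22+17+15+9+19 = 82
DC - A4 - H9 - Y9 - V6 - DC: 22+30+9+14+5 = 80
DC - A4 - H9 - V6 - Y9 - DC: 22+30+15+14+19 = 100
DC - Y9 - A4 - V6 - H9 - DC: 19+29+17+15+10 = 90
DC - Y9 - A4 - H9 - V6 - DC: 19+29+30+15+5 = 98
DC - Y9 - V6 - A4 - H9 - DC: 19+14+17+30+10 = 90
DC - Y9 - H9 - A4 - V6 - DC: 19+9+30+17+5 = 80
DC - V6 - A4 - Y9 - H9 - DC: 5+17+29+9+10 = 70
DC - V6 - Y9 - A4 - H9 - DC: 5+14+29+30+10 = 88
The minimum is 70.
One optimal route: DC → V6 → A4 → Y9 → H9 → DC (or its reverse).

70 m — the shortest possible round trip.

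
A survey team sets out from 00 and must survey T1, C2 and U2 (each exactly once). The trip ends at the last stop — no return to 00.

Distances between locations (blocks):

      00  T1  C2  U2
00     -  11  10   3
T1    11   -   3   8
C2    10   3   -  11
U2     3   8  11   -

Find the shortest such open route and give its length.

There are 3! = 6 possible orderings.
00 → T1 → C2 → U2: 11+3+11 = 25
00 → T1 → U2 → C2: 11+8+11 = 30
00 → C2 → T1 → U2: 10+3+8 = 21
00 → C2 → U2 → T1: 10+11+8 = 29
00 → U2 → T1 → C2: 3+8+3 = 14
00 → U2 → C2 → T1: 3+11+3 = 17
The minimum is 14.
One shortest path: 00 → U2 → T1 → C2.

14 blocks — the minimum one-way total.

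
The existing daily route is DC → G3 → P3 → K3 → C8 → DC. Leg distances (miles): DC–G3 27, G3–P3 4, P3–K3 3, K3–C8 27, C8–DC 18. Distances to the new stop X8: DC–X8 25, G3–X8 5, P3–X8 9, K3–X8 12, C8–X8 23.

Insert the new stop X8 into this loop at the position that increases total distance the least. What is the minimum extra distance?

Insertion cost between consecutive stops i–j is d(i,X8) + d(X8,j) − d(i,j):
  between DC and G3: 25 + 5 − 27 = 3
  between G3 and P3: 5 + 9 − 4 = 10
  between P3 and K3: 9 + 12 − 3 = 18
  between K3 and C8: 12 + 23 − 27 = 8
  between C8 and DC: 23 + 25 − 18 = 30
Cheapest insertion is between DC and G3, adding 3.
New total = 79 + 3 = 82.

+3 miles — insert X8 between DC and G3.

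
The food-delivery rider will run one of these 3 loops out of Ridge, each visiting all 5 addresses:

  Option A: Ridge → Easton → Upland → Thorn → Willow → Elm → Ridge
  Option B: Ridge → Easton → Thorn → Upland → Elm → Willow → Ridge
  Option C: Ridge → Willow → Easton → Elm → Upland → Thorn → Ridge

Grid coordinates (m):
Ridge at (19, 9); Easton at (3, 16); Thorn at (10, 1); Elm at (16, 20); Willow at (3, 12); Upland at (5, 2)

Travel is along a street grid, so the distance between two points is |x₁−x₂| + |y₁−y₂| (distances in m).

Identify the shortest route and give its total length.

Shortest is Option C, total 92 m.

Option A: 23 + 16 + 6 + 18 + 21 + 14 = 98
Option B: 23 + 22 + 6 + 29 + 21 + 19 = 120
Option C: 19 + 4 + 17 + 29 + 6 + 17 = 92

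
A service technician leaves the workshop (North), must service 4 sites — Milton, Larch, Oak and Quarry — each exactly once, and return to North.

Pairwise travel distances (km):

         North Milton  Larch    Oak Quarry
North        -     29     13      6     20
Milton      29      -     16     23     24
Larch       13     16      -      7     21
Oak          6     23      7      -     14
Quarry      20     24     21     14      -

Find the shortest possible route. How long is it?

73 km — the shortest possible round trip.

North → Milton → Larch → Oak → Quarry → North: 29+16+7+14+20 = 86
North → Milton → Larch → Quarry → Oak → North: 29+16+21+14+6 = 86
North → Milton → Oak → Larch → Quarry → North: 29+23+7+21+20 = 100
North → Milton → Oak → Quarry → Larch → North: 29+23+14+21+13 = 100
North → Milton → Quarry → Larch → Oak → North: 29+24+21+7+6 = 87
North → Milton → Quarry → Oak → Larch → North: 29+24+14+7+13 = 87
North → Larch → Milton → Oak → Quarry → North: 13+16+23+14+20 = 86
North → Larch → Milton → Quarry → Oak → North: 13+16+24+14+6 = 73
North → Larch → Oak → Milton → Quarry → North: 13+7+23+24+20 = 87
North → Larch → Quarry → Milton → Oak → North: 13+21+24+23+6 = 87
North → Oak → Milton → Larch → Quarry → North: 6+23+16+21+20 = 86
North → Oak → Larch → Milton → Quarry → North: 6+7+16+24+20 = 73
The minimum is 73.
One optimal route: North → Larch → Milton → Quarry → Oak → North (or its reverse).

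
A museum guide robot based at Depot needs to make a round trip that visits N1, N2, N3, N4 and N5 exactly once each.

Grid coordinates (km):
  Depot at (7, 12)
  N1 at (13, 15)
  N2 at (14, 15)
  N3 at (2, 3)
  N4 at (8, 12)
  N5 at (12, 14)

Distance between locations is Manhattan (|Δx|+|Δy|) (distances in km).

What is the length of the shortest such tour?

Shortest round trip = 48 km.

Depot - N1 - N2 - N3 - N4 - N5 - Depot: 9+1+24+15+6+7 = 62
Depot - N1 - N2 - N3 - N5 - N4 - Depot: 9+1+24+21+6+1 = 62
Depot - N1 - N2 - N4 - N3 - N5 - Depot: 9+1+9+15+21+7 = 62
Depot - N1 - N2 - N4 - N5 - N3 - Depot: 9+1+9+6+21+14 = 60
Depot - N1 - N2 - N5 - N3 - N4 - Depot: 9+1+3+21+15+1 = 50
Depot - N1 - N2 - N5 - N4 - N3 - Depot: 9+1+3+6+15+14 = 48
Depot - N1 - N3 - N2 - N4 - N5 - Depot: 9+23+24+9+6+7 = 78
Depot - N1 - N3 - N2 - N5 - N4 - Depot: 9+23+24+3+6+1 = 66
Depot - N1 - N3 - N4 - N2 - N5 - Depot: 9+23+15+9+3+7 = 66
Depot - N1 - N3 - N4 - N5 - N2 - Depot: 9+23+15+6+3+10 = 66
Depot - N1 - N3 - N5 - N2 - N4 - Depot: 9+23+21+3+9+1 = 66
Depot - N1 - N3 - N5 - N4 - N2 - Depot: 9+23+21+6+9+10 = 78
Depot - N1 - N4 - N2 - N3 - N5 - Depot: 9+8+9+24+21+7 = 78
Depot - N1 - N4 - N2 - N5 - N3 - Depot: 9+8+9+3+21+14 = 64
… (46 more)
The minimum is 48.
One optimal route: Depot → N1 → N2 → N5 → N4 → N3 → Depot (or its reverse).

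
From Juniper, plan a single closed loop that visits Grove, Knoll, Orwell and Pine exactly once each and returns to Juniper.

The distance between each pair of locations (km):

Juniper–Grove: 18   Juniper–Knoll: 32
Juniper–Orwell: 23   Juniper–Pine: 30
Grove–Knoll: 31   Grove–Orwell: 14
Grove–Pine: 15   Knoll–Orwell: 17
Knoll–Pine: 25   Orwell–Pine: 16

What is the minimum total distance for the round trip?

With 4 stops there are 4!/2 = 12 distinct round trips (a route and its reverse cost the same).
Juniper → Grove → Knoll → Orwell → Pine → Juniper: 18+31+17+16+30 = 112
Juniper → Grove → Knoll → Pine → Orwell → Juniper: 18+31+25+16+23 = 113
Juniper → Grove → Orwell → Knoll → Pine → Juniper: 18+14+17+25+30 = 104
Juniper → Grove → Orwell → Pine → Knoll → Juniper: 18+14+16+25+32 = 105
Juniper → Grove → Pine → Knoll → Orwell → Juniper: 18+15+25+17+23 = 98
Juniper → Grove → Pine → Orwell → Knoll → Juniper: 18+15+16+17+32 = 98
Juniper → Knoll → Grove → Orwell → Pine → Juniper: 32+31+14+16+30 = 123
Juniper → Knoll → Grove → Pine → Orwell → Juniper: 32+31+15+16+23 = 117
Juniper → Knoll → Orwell → Grove → Pine → Juniper: 32+17+14+15+30 = 108
Juniper → Knoll → Pine → Grove → Orwell → Juniper: 32+25+15+14+23 = 109
Juniper → Orwell → Grove → Knoll → Pine → Juniper: 23+14+31+25+30 = 123
Juniper → Orwell → Knoll → Grove → Pine → Juniper: 23+17+31+15+30 = 116
The minimum is 98.
One optimal route: Juniper → Grove → Pine → Knoll → Orwell → Juniper (or its reverse).

98 km — the shortest possible round trip.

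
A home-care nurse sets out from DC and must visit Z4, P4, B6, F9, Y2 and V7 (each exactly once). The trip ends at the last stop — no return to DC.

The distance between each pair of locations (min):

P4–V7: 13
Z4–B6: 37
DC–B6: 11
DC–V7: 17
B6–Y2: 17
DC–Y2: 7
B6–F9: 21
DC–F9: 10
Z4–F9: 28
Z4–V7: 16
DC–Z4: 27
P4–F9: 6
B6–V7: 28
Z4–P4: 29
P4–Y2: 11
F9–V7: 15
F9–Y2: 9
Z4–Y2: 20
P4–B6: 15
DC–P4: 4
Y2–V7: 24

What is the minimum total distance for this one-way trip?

Shortest open route: 72 min.

There are 6! = 720 possible orderings.
DC→Z4→P4→B6→F9→Y2→V7: 27+29+15+21+9+24 = 125
DC→Z4→P4→B6→F9→V7→Y2: 27+29+15+21+15+24 = 131
DC→Z4→P4→B6→Y2→F9→V7: 27+29+15+17+9+15 = 112
DC→Z4→P4→B6→Y2→V7→F9: 27+29+15+17+24+15 = 127
DC→Z4→P4→B6→V7→F9→Y2: 27+29+15+28+15+9 = 123
DC→Z4→P4→B6→V7→Y2→F9: 27+29+15+28+24+9 = 132
DC→Z4→P4→F9→B6→Y2→V7: 27+29+6+21+17+24 = 124
DC→Z4→P4→F9→B6→V7→Y2: 27+29+6+21+28+24 = 135
… (712 more)
DC→B6→Y2→F9→P4→V7→Z4: 11+17+9+6+13+16 = 72  ← best
The minimum is 72.
One shortest path: DC → B6 → Y2 → F9 → P4 → V7 → Z4.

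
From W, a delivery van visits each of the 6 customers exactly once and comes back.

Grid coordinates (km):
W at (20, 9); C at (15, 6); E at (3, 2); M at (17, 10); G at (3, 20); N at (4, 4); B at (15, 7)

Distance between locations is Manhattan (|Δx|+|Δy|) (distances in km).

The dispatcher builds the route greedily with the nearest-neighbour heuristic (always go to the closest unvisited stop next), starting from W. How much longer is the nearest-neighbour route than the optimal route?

2 km longer than the optimal tour.

From W: M=4, B=7, C=8, N=21, E=24, G=28 → choose M (4).
From M: B=5, C=6, N=19, E=22, G=24 → choose B (5).
From B: C=1, N=14, E=17, G=25 → choose C (1).
From C: N=13, E=16, G=26 → choose N (13).
From N: E=3, G=17 → choose E (3).
From E: G=18 → choose G (18).
NN route W → M → B → C → N → E → G → W costs 72.
Optimal: W → M → G → E → N → C → B → W costs 70 (by enumerating all 360 distinct tours).
Excess = 72 − 70 = 2.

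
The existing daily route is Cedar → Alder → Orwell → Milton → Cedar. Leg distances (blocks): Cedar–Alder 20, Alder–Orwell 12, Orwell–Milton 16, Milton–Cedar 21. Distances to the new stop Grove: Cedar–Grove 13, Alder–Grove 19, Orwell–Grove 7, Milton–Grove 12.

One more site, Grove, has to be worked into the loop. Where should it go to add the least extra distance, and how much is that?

Adding 3 blocks by placing Grove on the Orwell–Milton leg.

Insertion cost between consecutive stops i–j is d(i,Grove) + d(Grove,j) − d(i,j):
  between Cedar and Alder: 13 + 19 − 20 = 12
  between Alder and Orwell: 19 + 7 − 12 = 14
  between Orwell and Milton: 7 + 12 − 16 = 3
  between Milton and Cedar: 12 + 13 − 21 = 4
Cheapest insertion is between Orwell and Milton, adding 3.
New total = 69 + 3 = 72.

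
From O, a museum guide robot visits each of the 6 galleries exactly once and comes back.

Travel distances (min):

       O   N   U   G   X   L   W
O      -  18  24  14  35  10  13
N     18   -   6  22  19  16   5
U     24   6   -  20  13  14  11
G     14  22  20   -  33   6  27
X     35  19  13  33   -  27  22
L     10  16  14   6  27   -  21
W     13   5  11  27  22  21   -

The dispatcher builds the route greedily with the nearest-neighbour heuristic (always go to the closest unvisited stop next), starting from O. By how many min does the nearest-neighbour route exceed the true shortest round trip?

O: L=10, W=13, G=14, N=18, U=24, X=35 ⇒ L
L: G=6, U=14, N=16, W=21, X=27 ⇒ G
G: U=20, N=22, W=27, X=33 ⇒ U
U: N=6, W=11, X=13 ⇒ N
N: W=5, X=19 ⇒ W
W: X=22 ⇒ X
NN route O → L → G → U → N → W → X → O costs 104.
Optimal: O → G → L → U → X → N → W → O costs 84 (by enumerating all 360 distinct tours).
Excess = 104 − 84 = 20.

The nearest-neighbour route is 20 min longer than optimal.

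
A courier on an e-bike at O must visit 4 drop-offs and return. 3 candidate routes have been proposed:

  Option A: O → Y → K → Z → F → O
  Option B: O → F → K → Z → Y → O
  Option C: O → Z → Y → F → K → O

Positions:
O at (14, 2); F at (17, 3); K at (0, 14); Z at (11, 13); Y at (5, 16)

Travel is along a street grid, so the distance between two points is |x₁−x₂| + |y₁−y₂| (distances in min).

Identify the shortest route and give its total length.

Option A: 23 + 7 + 12 + 16 + 4 = 62
Option B: 4 + 28 + 12 + 9 + 23 = 76
Option C: 14 + 9 + 25 + 28 + 26 = 102

Shortest is Option A, total 62 min.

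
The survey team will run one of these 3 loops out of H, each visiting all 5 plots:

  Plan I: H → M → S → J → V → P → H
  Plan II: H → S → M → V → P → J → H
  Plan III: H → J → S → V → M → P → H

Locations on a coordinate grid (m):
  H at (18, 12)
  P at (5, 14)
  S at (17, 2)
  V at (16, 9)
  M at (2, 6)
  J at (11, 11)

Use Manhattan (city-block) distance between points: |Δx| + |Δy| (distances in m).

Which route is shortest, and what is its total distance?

Shortest is Plan III, total 74 m.

Plan I: 22 + 19 + 15 + 7 + 16 + 15 = 94
Plan II: 11 + 19 + 17 + 16 + 9 + 8 = 80
Plan III: 8 + 15 + 8 + 17 + 11 + 15 = 74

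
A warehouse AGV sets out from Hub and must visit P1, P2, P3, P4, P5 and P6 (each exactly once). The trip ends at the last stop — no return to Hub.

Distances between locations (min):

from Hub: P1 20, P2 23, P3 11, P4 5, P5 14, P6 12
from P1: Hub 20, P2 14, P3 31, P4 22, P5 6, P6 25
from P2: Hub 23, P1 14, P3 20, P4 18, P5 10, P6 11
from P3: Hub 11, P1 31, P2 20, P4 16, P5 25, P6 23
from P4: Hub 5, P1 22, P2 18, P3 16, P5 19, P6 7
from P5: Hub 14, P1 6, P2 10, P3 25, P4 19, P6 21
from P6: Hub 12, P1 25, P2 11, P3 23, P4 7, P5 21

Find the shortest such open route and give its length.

There are 6! = 720 possible orderings.
Hub→P1→P2→P3→P4→P5→P6: 20+14+20+16+19+21 = 110
Hub→P1→P2→P3→P4→P6→P5: 20+14+20+16+7+21 = 98
Hub→P1→P2→P3→P5→P4→P6: 20+14+20+25+19+7 = 105
Hub→P1→P2→P3→P5→P6→P4: 20+14+20+25+21+7 = 107
Hub→P1→P2→P3→P6→P4→P5: 20+14+20+23+7+19 = 103
Hub→P1→P2→P3→P6→P5→P4: 20+14+20+23+21+19 = 117
Hub→P1→P2→P4→P3→P5→P6: 20+14+18+16+25+21 = 114
Hub→P1→P2→P4→P3→P6→P5: 20+14+18+16+23+21 = 112
… (712 more)
Hub→P3→P4→P6→P2→P5→P1: 11+16+7+11+10+6 = 61  ← best
The minimum is 61.
One shortest path: Hub → P3 → P4 → P6 → P2 → P5 → P1.

61 min — the minimum one-way total.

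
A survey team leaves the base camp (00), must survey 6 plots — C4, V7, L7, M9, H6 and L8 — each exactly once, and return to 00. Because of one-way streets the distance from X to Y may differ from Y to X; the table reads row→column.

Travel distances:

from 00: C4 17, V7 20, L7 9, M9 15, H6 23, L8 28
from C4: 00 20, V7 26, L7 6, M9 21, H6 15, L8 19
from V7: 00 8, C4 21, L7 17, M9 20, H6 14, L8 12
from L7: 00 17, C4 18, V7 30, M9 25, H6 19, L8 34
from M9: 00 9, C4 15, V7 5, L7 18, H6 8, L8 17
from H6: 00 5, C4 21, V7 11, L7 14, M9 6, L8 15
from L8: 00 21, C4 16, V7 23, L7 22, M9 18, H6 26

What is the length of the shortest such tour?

00 → C4 → V7 → L7 → M9 → H6 → L8 → 00: 17+26+17+25+8+15+21 = 129
00 → C4 → V7 → L7 → M9 → L8 → H6 → 00: 17+26+17+25+17+26+5 = 133
00 → C4 → V7 → L7 → H6 → M9 → L8 → 00: 17+26+17+19+6+17+21 = 123
00 → C4 → V7 → L7 → H6 → L8 → M9 → 00: 17+26+17+19+15+18+9 = 121
00 → C4 → V7 → L7 → L8 → M9 → H6 → 00: 17+26+17+34+18+8+5 = 125
00 → C4 → V7 → L7 → L8 → H6 → M9 → 00: 17+26+17+34+26+6+9 = 135
00 → C4 → V7 → M9 → L7 → H6 → L8 → 00: 17+26+20+18+19+15+21 = 136
00 → C4 → V7 → M9 → L7 → L8 → H6 → 00: 17+26+20+18+34+26+5 = 146
… (712 more)
00 → M9 → V7 → L8 → C4 → L7 → H6 → 00: 15+5+12+16+6+19+5 = 78  ← best
The minimum is 78.
One optimal route: 00 → M9 → V7 → L8 → C4 → L7 → H6 → 00.

78 — the shortest possible round trip.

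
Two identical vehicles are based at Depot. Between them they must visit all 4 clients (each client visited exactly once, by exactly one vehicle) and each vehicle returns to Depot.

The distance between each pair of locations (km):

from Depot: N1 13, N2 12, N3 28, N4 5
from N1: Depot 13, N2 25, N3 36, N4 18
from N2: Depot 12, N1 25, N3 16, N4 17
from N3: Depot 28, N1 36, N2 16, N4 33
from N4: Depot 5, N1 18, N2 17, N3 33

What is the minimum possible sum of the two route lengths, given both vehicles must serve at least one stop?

Minimum combined distance: 87 km.

Check every non-empty split of the stops between the two vehicles; for each half take its own optimal tour:
  {N1} + {N2, N3, N4}: 26 + 66 = 92
  {N2} + {N1, N3, N4}: 24 + 87 = 111
  {N1, N2} + {N3, N4}: 50 + 66 = 116
  {N3} + {N1, N2, N4}: 56 + 60 = 116
  {N1, N3} + {N2, N4}: 77 + 34 = 111
  {N2, N3} + {N1, N4}: 56 + 36 = 92
  … (7 splits in total)
  {N1, N2, N3} + {N4}: 77 + 10 = 87  ← best
Best: vehicle 1 Depot → N1 → N3 → N2 → Depot = 77; vehicle 2 Depot → N4 → Depot = 10; combined 87.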